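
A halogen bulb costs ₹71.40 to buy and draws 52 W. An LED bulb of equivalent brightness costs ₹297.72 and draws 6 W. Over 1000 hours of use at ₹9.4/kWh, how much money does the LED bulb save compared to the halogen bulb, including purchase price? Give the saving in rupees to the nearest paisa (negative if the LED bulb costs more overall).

₹206.08

halogen bulb: ₹71.40 + (52/1000) kW × 1000 h × ₹9.4 = ₹71.40 + ₹488.8 = ₹560.2
LED bulb: ₹297.72 + (6/1000) kW × 1000 h × ₹9.4 = ₹297.72 + ₹56.4 = ₹354.12
Saving = ₹560.2 − ₹354.12 = ₹206.08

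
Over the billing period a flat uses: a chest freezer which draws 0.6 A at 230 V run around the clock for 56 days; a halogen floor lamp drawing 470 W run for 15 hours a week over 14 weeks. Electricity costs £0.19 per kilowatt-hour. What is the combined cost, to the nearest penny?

£53.99

chest freezer: Power = 0.6 A × 230 V = 138 W = 0.138 kW
chest freezer: Runtime = 24 h × 56 = 1344 h
chest freezer: 0.138 kW × 1344 h = 185.472 kWh
halogen floor lamp: Runtime = 15 h/week × 14 weeks = 210 h
halogen floor lamp: 0.47 kW × 210 h = 98.7 kWh
Total energy = 284.172 kWh
Cost = 284.172 × £0.19 = £53.99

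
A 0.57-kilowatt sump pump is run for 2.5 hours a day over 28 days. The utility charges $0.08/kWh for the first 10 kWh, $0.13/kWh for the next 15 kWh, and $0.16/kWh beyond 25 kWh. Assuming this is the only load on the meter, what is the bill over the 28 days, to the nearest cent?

$5.13

Runtime = 2.5 h/day × 28 days = 70 h
Energy = 0.57 kW × 70 h = 39.9 kWh
Tier 1 (0–10 kWh): 10 × $0.08 = $0.8
Tier 2 (10–25 kWh): 15 × $0.13 = $1.95
Above 25 kWh: 14.9 × $0.16 = $2.384
Bill = $5.13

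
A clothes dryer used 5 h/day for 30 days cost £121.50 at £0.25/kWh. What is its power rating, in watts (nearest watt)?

3240 W

Energy = £121.50 ÷ £0.25/kWh = 486 kWh
Runtime = 5 h/day × 30 days = 150 h
Power = 486 kWh ÷ 150 h = 3.24 kW = 3240 W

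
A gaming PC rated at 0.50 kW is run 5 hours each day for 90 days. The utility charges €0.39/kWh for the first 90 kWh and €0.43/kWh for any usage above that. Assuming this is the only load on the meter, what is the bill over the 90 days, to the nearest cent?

Runtime = 5 h/day × 90 days = 450 h
Energy = 0.5 kW × 450 h = 225 kWh
Tier 1 (0–90 kWh): 90 × €0.39 = €35.1
Above 90 kWh: 135 × €0.43 = €58.05
Bill = €93.15

€93.15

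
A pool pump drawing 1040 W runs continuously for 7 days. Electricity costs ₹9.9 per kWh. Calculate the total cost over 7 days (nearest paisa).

₹1729.73

Runtime = 24 h × 7 = 168 h
Energy = 1.04 kW × 168 h = 174.72 kWh
Cost = 174.72 kWh × ₹9.9/kWh = ₹1729.73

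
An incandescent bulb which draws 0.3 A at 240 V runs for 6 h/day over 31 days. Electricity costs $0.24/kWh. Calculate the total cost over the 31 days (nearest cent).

Power = 0.3 A × 240 V = 72 W = 0.072 kW
Runtime = 6 h/day × 31 days = 186 h
Energy = 0.072 kW × 186 h = 13.392 kWh
Cost = 13.392 kWh × $0.24/kWh = $3.21

$3.21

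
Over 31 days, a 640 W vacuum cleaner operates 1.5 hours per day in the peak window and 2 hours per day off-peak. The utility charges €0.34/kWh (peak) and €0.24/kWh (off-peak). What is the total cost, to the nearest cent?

€19.64

Peak energy = 0.64 kW × 1.5 h × 31 = 29.76 kWh
Off-peak energy = 0.64 kW × 2 h × 31 = 39.68 kWh
Cost = 29.76 × €0.34 + 39.68 × €0.24 = €10.1184 + €9.5232 = €19.64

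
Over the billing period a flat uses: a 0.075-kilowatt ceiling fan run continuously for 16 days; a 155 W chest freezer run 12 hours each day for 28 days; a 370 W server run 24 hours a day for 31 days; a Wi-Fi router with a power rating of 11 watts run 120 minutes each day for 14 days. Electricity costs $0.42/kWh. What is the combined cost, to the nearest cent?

ceiling fan: Runtime = 24 h × 16 = 384 h
ceiling fan: 0.075 kW × 384 h = 28.8 kWh
chest freezer: Runtime = 12 h/day × 28 days = 336 h
chest freezer: 0.155 kW × 336 h = 52.08 kWh
server: Runtime = 24 h × 31 = 744 h
server: 0.37 kW × 744 h = 275.28 kWh
Wi-Fi router: Runtime = 120 min × 14 = 1680 min = 28 h
Wi-Fi router: 0.011 kW × 28 h = 0.308 kWh
Total energy = 356.468 kWh
Cost = 356.468 × $0.42 = $149.72

$149.72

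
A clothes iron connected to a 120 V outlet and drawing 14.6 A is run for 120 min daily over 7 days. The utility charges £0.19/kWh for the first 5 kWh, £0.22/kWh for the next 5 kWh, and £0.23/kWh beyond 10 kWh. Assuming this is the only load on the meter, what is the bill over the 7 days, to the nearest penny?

Power = 14.6 A × 120 V = 1752 W = 1.752 kW
Runtime = 120 min × 7 = 840 min = 14 h
Energy = 1.752 kW × 14 h = 24.528 kWh
Tier 1 (0–5 kWh): 5 × £0.19 = £0.95
Tier 2 (5–10 kWh): 5 × £0.22 = £1.1
Above 10 kWh: 14.528 × £0.23 = £3.34144
Bill = £5.39

£5.39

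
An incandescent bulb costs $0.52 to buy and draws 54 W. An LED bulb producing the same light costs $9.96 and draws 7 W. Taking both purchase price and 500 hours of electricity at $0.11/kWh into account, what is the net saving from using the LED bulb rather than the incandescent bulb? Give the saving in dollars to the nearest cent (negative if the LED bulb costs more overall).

-$6.86

incandescent bulb: $0.52 + (54/1000) kW × 500 h × $0.11 = $0.52 + $2.97 = $3.49
LED bulb: $9.96 + (7/1000) kW × 500 h × $0.11 = $9.96 + $0.385 = $10.345
Saving = $3.49 − $10.345 = −$6.855 → -$6.86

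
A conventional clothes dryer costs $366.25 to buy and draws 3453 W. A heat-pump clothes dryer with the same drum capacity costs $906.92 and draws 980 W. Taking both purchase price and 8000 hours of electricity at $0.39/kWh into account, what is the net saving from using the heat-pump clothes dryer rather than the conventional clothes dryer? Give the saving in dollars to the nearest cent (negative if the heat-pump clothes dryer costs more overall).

conventional clothes dryer: $366.25 + (3453/1000) kW × 8000 h × $0.39 = $366.25 + $10773.36 = $11139.61
heat-pump clothes dryer: $906.92 + (980/1000) kW × 8000 h × $0.39 = $906.92 + $3057.6 = $3964.52
Saving = $11139.61 − $3964.52 = $7175.09

$7175.09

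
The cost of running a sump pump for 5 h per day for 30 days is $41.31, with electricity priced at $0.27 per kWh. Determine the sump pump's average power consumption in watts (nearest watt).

1020 W

Energy = $41.31 ÷ $0.27/kWh = 153 kWh
Runtime = 5 h/day × 30 days = 150 h
Power = 153 kWh ÷ 150 h = 1.02 kW = 1020 W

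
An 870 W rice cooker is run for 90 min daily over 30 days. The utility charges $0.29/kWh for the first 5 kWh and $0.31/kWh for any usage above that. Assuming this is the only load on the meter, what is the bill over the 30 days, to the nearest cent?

Runtime = 90 min × 30 = 2700 min = 45 h
Energy = 0.87 kW × 45 h = 39.15 kWh
Tier 1 (0–5 kWh): 5 × $0.29 = $1.45
Above 5 kWh: 34.15 × $0.31 = $10.5865
Bill = $12.04

$12.04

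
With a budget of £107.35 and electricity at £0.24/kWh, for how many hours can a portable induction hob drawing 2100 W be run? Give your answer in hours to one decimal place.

Energy available = £107.35 ÷ £0.24/kWh = 447.2917 kWh
Hours = 447.2917 kWh ÷ 2.1 kW = 213.0 h

213.0 h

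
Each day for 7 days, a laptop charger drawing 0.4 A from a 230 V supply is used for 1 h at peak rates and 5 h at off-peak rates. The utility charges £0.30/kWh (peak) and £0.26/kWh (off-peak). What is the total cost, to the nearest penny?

Power = 0.4 A × 230 V = 92 W = 0.092 kW
Peak energy = 0.092 kW × 1 h × 7 = 0.644 kWh
Off-peak energy = 0.092 kW × 5 h × 7 = 3.22 kWh
Cost = 0.644 × £0.30 + 3.22 × £0.26 = £0.1932 + £0.8372 = £1.03

£1.03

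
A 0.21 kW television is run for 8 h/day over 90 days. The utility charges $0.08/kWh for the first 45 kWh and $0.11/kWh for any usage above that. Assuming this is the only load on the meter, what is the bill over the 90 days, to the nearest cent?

Runtime = 8 h/day × 90 days = 720 h
Energy = 0.21 kW × 720 h = 151.2 kWh
Tier 1 (0–45 kWh): 45 × $0.08 = $3.6
Above 45 kWh: 106.2 × $0.11 = $11.682
Bill = $15.28

$15.28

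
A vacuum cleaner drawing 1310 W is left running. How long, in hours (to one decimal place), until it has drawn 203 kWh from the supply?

155.0 h

Hours = 203 kWh ÷ 1.31 kW = 155.0 h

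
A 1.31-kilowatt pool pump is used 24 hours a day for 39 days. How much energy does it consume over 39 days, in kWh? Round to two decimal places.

Runtime = 24 h × 39 = 936 h
Energy = 1.31 kW × 936 h = 1226.16 kWh

1226.16 kWh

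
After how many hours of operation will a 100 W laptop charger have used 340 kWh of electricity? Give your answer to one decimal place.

Hours = 340 kWh ÷ 0.1 kW = 3400.0 h

3400.0 h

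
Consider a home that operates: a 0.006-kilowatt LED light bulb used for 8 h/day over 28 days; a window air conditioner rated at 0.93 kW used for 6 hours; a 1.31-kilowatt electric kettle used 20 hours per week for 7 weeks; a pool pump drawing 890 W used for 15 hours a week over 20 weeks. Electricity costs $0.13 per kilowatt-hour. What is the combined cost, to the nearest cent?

$59.45

LED light bulb: Runtime = 8 h/day × 28 days = 224 h
LED light bulb: 0.006 kW × 224 h = 1.344 kWh
window air conditioner: 0.93 kW × 6 h = 5.58 kWh
electric kettle: Runtime = 20 h/week × 7 weeks = 140 h
electric kettle: 1.31 kW × 140 h = 183.4 kWh
pool pump: Runtime = 15 h/week × 20 weeks = 300 h
pool pump: 0.89 kW × 300 h = 267 kWh
Total energy = 457.324 kWh
Cost = 457.324 × $0.13 = $59.45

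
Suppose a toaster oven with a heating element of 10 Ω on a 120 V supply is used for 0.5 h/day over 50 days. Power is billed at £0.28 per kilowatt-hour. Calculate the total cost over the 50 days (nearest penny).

Power = V²/R = 120²/10 = 1440 W = 1.44 kW
Runtime = 0.5 h/day × 50 days = 25 h
Energy = 1.44 kW × 25 h = 36 kWh
Cost = 36 kWh × £0.28/kWh = £10.08

£10.08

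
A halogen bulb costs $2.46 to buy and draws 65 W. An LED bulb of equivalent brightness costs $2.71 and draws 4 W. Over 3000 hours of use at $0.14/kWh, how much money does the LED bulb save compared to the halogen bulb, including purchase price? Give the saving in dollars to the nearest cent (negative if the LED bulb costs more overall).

$25.37

halogen bulb: $2.46 + (65/1000) kW × 3000 h × $0.14 = $2.46 + $27.3 = $29.76
LED bulb: $2.71 + (4/1000) kW × 3000 h × $0.14 = $2.71 + $1.68 = $4.39
Saving = $29.76 − $4.39 = $25.37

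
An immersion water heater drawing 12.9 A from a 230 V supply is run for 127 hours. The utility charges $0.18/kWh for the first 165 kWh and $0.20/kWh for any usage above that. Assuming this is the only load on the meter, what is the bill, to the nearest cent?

$72.06

Power = 12.9 A × 230 V = 2967 W = 2.967 kW
Energy = 2.967 kW × 127 h = 376.809 kWh
Tier 1 (0–165 kWh): 165 × $0.18 = $29.7
Above 165 kWh: 211.809 × $0.20 = $42.3618
Bill = $72.06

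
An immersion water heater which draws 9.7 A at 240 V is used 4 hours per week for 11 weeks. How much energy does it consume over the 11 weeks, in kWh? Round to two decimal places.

102.43 kWh

Power = 9.7 A × 240 V = 2328 W = 2.328 kW
Runtime = 4 h/week × 11 weeks = 44 h
Energy = 2.328 kW × 44 h = 102.432 kWh ≈ 102.43 kWh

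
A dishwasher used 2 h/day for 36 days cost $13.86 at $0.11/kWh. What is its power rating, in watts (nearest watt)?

1750 W

Energy = $13.86 ÷ $0.11/kWh = 126 kWh
Runtime = 2 h/day × 36 days = 72 h
Power = 126 kWh ÷ 72 h = 1.75 kW = 1750 W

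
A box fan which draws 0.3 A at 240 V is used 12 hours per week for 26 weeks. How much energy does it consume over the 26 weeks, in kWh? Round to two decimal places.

Power = 0.3 A × 240 V = 72 W = 0.072 kW
Runtime = 12 h/week × 26 weeks = 312 h
Energy = 0.072 kW × 312 h = 22.464 kWh ≈ 22.46 kWh

22.46 kWh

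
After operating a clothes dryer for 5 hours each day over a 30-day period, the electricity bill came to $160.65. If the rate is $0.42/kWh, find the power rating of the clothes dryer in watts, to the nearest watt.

2550 W

Energy = $160.65 ÷ $0.42/kWh = 382.5 kWh
Runtime = 5 h/day × 30 days = 150 h
Power = 382.5 kWh ÷ 150 h = 2.55 kW = 2550 W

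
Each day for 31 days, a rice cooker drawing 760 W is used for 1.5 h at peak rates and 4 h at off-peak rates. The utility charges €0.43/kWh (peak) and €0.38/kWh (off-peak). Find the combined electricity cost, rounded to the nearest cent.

€51.01

Peak energy = 0.76 kW × 1.5 h × 31 = 35.34 kWh
Off-peak energy = 0.76 kW × 4 h × 31 = 94.24 kWh
Cost = 35.34 × €0.43 + 94.24 × €0.38 = €15.1962 + €35.8112 = €51.01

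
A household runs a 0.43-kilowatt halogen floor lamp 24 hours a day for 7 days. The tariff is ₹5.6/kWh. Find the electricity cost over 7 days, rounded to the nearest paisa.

Runtime = 24 h × 7 = 168 h
Energy = 0.43 kW × 168 h = 72.24 kWh
Cost = 72.24 kWh × ₹5.6/kWh = ₹404.54

₹404.54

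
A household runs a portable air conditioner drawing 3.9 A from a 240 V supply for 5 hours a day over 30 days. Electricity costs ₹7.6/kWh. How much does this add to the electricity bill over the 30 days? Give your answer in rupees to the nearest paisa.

Power = 3.9 A × 240 V = 936 W = 0.936 kW
Runtime = 5 h/day × 30 days = 150 h
Energy = 0.936 kW × 150 h = 140.4 kWh
Cost = 140.4 kWh × ₹7.6/kWh = ₹1067.04

₹1067.04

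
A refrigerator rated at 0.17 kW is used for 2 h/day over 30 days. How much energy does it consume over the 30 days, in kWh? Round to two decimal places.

10.20 kWh

Runtime = 2 h/day × 30 days = 60 h
Energy = 0.17 kW × 60 h = 10.2 kWh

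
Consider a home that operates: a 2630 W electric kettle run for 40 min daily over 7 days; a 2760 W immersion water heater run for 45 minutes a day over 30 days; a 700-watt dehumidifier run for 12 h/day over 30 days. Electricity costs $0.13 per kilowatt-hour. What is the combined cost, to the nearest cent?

electric kettle: Runtime = 40 min × 7 = 280 min = 4.666666… h
electric kettle: 2.63 kW × 4.666666… h = 12.273333… kWh
immersion water heater: Runtime = 45 min × 30 = 1350 min = 22.5 h
immersion water heater: 2.76 kW × 22.5 h = 62.1 kWh
dehumidifier: Runtime = 12 h/day × 30 days = 360 h
dehumidifier: 0.7 kW × 360 h = 252 kWh
Total energy = 326.373333… kWh
Cost = 326.373333… × $0.13 = $42.43

$42.43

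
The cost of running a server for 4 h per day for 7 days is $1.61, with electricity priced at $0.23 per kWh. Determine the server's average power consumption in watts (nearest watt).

250 W

Energy = $1.61 ÷ $0.23/kWh = 7 kWh
Runtime = 4 h/day × 7 days = 28 h
Power = 7 kWh ÷ 28 h = 0.25 kW = 250 W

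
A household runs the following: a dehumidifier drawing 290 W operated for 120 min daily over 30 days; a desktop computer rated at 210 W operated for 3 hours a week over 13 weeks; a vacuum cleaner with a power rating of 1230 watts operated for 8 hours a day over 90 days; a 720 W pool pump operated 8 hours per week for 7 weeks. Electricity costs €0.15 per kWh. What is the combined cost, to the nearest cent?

dehumidifier: Runtime = 120 min × 30 = 3600 min = 60 h
dehumidifier: 0.29 kW × 60 h = 17.4 kWh
desktop computer: Runtime = 3 h/week × 13 weeks = 39 h
desktop computer: 0.21 kW × 39 h = 8.19 kWh
vacuum cleaner: Runtime = 8 h/day × 90 days = 720 h
vacuum cleaner: 1.23 kW × 720 h = 885.6 kWh
pool pump: Runtime = 8 h/week × 7 weeks = 56 h
pool pump: 0.72 kW × 56 h = 40.32 kWh
Total energy = 951.51 kWh
Cost = 951.51 × €0.15 = €142.73

€142.73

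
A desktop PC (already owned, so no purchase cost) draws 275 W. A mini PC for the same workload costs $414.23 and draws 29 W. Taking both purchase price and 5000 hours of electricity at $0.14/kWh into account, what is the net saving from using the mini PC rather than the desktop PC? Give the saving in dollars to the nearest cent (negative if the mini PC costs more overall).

desktop PC: $0.00 + (275/1000) kW × 5000 h × $0.14 = $0.00 + $192.5 = $192.5
mini PC: $414.23 + (29/1000) kW × 5000 h × $0.14 = $414.23 + $20.3 = $434.53
Saving = $192.5 − $434.53 = −$242.03

-$242.03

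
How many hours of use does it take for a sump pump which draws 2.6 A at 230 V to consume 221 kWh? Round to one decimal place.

Power = 2.6 A × 230 V = 598 W = 0.598 kW
Hours = 221 kWh ÷ 0.598 kW = 369.6 h

369.6 h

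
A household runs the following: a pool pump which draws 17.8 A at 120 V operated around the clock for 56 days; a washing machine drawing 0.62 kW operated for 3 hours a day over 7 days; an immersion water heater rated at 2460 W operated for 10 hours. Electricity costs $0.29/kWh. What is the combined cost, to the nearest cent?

pool pump: Power = 17.8 A × 120 V = 2136 W = 2.136 kW
pool pump: Runtime = 24 h × 56 = 1344 h
pool pump: 2.136 kW × 1344 h = 2870.784 kWh
washing machine: Runtime = 3 h/day × 7 days = 21 h
washing machine: 0.62 kW × 21 h = 13.02 kWh
immersion water heater: 2.46 kW × 10 h = 24.6 kWh
Total energy = 2908.404 kWh
Cost = 2908.404 × $0.29 = $843.44

$843.44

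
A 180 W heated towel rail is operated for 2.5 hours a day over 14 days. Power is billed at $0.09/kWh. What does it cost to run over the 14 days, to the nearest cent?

$0.57

Runtime = 2.5 h/day × 14 days = 35 h
Energy = 0.18 kW × 35 h = 6.3 kWh
Cost = 6.3 kWh × $0.09/kWh = $0.57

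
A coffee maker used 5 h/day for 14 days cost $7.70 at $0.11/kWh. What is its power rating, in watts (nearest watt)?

Energy = $7.70 ÷ $0.11/kWh = 70 kWh
Runtime = 5 h/day × 14 days = 70 h
Power = 70 kWh ÷ 70 h = 1 kW = 1000 W

1000 W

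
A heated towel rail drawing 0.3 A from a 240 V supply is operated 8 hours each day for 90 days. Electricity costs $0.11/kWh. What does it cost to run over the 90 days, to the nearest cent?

Power = 0.3 A × 240 V = 72 W = 0.072 kW
Runtime = 8 h/day × 90 days = 720 h
Energy = 0.072 kW × 720 h = 51.84 kWh
Cost = 51.84 kWh × $0.11/kWh = $5.70

$5.70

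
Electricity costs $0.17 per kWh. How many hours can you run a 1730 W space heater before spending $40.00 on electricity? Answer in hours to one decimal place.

136.0 h

Energy available = $40.00 ÷ $0.17/kWh = 235.2941 kWh
Hours = 235.2941 kWh ÷ 1.73 kW = 136.0 h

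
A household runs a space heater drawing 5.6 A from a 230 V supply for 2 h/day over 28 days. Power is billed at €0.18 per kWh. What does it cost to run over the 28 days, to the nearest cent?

Power = 5.6 A × 230 V = 1288 W = 1.288 kW
Runtime = 2 h/day × 28 days = 56 h
Energy = 1.288 kW × 56 h = 72.128 kWh
Cost = 72.128 kWh × €0.18/kWh = €12.98

€12.98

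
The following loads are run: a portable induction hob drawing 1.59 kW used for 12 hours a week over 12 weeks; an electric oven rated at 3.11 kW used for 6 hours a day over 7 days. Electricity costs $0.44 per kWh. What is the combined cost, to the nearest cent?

$158.22

portable induction hob: Runtime = 12 h/week × 12 weeks = 144 h
portable induction hob: 1.59 kW × 144 h = 228.96 kWh
electric oven: Runtime = 6 h/day × 7 days = 42 h
electric oven: 3.11 kW × 42 h = 130.62 kWh
Total energy = 359.58 kWh
Cost = 359.58 × $0.44 = $158.22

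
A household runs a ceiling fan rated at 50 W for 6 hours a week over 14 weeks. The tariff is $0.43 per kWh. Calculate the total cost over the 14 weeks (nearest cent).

$1.81

Runtime = 6 h/week × 14 weeks = 84 h
Energy = 0.05 kW × 84 h = 4.2 kWh
Cost = 4.2 kWh × $0.43/kWh = $1.81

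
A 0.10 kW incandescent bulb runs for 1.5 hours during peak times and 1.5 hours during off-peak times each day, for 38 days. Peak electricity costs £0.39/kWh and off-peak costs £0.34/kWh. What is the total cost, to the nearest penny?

£4.16

Peak energy = 0.1 kW × 1.5 h × 38 = 5.7 kWh
Off-peak energy = 0.1 kW × 1.5 h × 38 = 5.7 kWh
Cost = 5.7 × £0.39 + 5.7 × £0.34 = £2.223 + £1.938 = £4.16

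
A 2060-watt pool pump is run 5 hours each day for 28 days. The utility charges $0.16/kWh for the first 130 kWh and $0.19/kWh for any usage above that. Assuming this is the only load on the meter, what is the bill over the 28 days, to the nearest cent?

Runtime = 5 h/day × 28 days = 140 h
Energy = 2.06 kW × 140 h = 288.4 kWh
Tier 1 (0–130 kWh): 130 × $0.16 = $20.8
Above 130 kWh: 158.4 × $0.19 = $30.096
Bill = $50.90

$50.90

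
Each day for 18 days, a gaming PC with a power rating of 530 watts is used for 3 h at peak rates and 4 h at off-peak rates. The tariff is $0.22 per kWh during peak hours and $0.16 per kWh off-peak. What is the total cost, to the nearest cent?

Peak energy = 0.53 kW × 3 h × 18 = 28.62 kWh
Off-peak energy = 0.53 kW × 4 h × 18 = 38.16 kWh
Cost = 28.62 × $0.22 + 38.16 × $0.16 = $6.2964 + $6.1056 = $12.40

$12.40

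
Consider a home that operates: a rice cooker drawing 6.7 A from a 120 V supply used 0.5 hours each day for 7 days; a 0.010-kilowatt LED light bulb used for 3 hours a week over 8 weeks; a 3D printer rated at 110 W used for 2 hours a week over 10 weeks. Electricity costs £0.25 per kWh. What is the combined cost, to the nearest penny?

rice cooker: Power = 6.7 A × 120 V = 804 W = 0.804 kW
rice cooker: Runtime = 0.5 h/day × 7 days = 3.5 h
rice cooker: 0.804 kW × 3.5 h = 2.814 kWh
LED light bulb: Runtime = 3 h/week × 8 weeks = 24 h
LED light bulb: 0.01 kW × 24 h = 0.24 kWh
3D printer: Runtime = 2 h/week × 10 weeks = 20 h
3D printer: 0.11 kW × 20 h = 2.2 kWh
Total energy = 5.254 kWh
Cost = 5.254 × £0.25 = £1.31

£1.31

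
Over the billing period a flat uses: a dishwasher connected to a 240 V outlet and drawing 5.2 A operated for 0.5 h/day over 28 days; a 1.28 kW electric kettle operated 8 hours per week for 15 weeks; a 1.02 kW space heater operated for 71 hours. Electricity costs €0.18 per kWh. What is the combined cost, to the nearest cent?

€43.83

dishwasher: Power = 5.2 A × 240 V = 1248 W = 1.248 kW
dishwasher: Runtime = 0.5 h/day × 28 days = 14 h
dishwasher: 1.248 kW × 14 h = 17.472 kWh
electric kettle: Runtime = 8 h/week × 15 weeks = 120 h
electric kettle: 1.28 kW × 120 h = 153.6 kWh
space heater: 1.02 kW × 71 h = 72.42 kWh
Total energy = 243.492 kWh
Cost = 243.492 × €0.18 = €43.83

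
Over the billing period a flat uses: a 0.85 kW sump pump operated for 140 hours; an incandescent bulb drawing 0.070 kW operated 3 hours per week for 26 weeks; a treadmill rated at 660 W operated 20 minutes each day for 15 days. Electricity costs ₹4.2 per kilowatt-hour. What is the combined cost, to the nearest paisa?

sump pump: 0.85 kW × 140 h = 119 kWh
incandescent bulb: Runtime = 3 h/week × 26 weeks = 78 h
incandescent bulb: 0.07 kW × 78 h = 5.46 kWh
treadmill: Runtime = 20 min × 15 = 300 min = 5 h
treadmill: 0.66 kW × 5 h = 3.3 kWh
Total energy = 127.76 kWh
Cost = 127.76 × ₹4.2 = ₹536.59

₹536.59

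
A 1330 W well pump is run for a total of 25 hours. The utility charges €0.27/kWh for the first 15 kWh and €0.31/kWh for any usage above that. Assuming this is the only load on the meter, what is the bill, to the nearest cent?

€9.71

Energy = 1.33 kW × 25 h = 33.25 kWh
Tier 1 (0–15 kWh): 15 × €0.27 = €4.05
Above 15 kWh: 18.25 × €0.31 = €5.6575
Bill = €9.71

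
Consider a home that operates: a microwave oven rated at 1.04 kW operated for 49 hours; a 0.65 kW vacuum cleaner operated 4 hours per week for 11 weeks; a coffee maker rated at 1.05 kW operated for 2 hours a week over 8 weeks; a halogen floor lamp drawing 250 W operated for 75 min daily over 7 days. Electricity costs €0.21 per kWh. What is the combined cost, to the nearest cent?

€20.69

microwave oven: 1.04 kW × 49 h = 50.96 kWh
vacuum cleaner: Runtime = 4 h/week × 11 weeks = 44 h
vacuum cleaner: 0.65 kW × 44 h = 28.6 kWh
coffee maker: Runtime = 2 h/week × 8 weeks = 16 h
coffee maker: 1.05 kW × 16 h = 16.8 kWh
halogen floor lamp: Runtime = 75 min × 7 = 525 min = 8.75 h
halogen floor lamp: 0.25 kW × 8.75 h = 2.1875 kWh
Total energy = 98.5475 kWh
Cost = 98.5475 × €0.21 = €20.69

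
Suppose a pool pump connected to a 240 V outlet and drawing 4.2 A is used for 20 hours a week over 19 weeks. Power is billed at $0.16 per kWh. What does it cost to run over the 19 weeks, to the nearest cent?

$61.29

Power = 4.2 A × 240 V = 1008 W = 1.008 kW
Runtime = 20 h/week × 19 weeks = 380 h
Energy = 1.008 kW × 380 h = 383.04 kWh
Cost = 383.04 kWh × $0.16/kWh = $61.29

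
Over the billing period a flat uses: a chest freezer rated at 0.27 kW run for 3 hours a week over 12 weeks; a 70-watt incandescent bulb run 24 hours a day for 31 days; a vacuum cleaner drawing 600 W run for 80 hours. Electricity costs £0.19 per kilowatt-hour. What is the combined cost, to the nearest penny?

chest freezer: Runtime = 3 h/week × 12 weeks = 36 h
chest freezer: 0.27 kW × 36 h = 9.72 kWh
incandescent bulb: Runtime = 24 h × 31 = 744 h
incandescent bulb: 0.07 kW × 744 h = 52.08 kWh
vacuum cleaner: 0.6 kW × 80 h = 48 kWh
Total energy = 109.8 kWh
Cost = 109.8 × £0.19 = £20.86

£20.86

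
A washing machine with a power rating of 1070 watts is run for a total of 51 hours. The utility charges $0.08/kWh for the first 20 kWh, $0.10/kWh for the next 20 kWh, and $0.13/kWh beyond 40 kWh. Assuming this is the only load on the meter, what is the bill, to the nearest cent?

Energy = 1.07 kW × 51 h = 54.57 kWh
Tier 1 (0–20 kWh): 20 × $0.08 = $1.6
Tier 2 (20–40 kWh): 20 × $0.10 = $2
Above 40 kWh: 14.57 × $0.13 = $1.8941
Bill = $5.49

$5.49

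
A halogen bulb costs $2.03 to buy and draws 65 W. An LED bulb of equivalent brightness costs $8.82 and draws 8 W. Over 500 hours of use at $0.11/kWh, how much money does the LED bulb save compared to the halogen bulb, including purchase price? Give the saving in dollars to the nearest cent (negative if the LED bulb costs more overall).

halogen bulb: $2.03 + (65/1000) kW × 500 h × $0.11 = $2.03 + $3.575 = $5.605
LED bulb: $8.82 + (8/1000) kW × 500 h × $0.11 = $8.82 + $0.44 = $9.26
Saving = $5.605 − $9.26 = −$3.655 → -$3.66

-$3.66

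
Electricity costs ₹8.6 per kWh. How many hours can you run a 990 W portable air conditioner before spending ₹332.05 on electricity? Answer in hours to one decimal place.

Energy available = ₹332.05 ÷ ₹8.6/kWh = 38.6105 kWh
Hours = 38.6105 kWh ÷ 0.99 kW = 39.0 h

39.0 h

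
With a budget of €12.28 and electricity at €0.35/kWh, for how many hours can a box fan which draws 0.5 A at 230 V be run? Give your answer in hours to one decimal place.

305.1 h

Power = 0.5 A × 230 V = 115 W = 0.115 kW
Energy available = €12.28 ÷ €0.35/kWh = 35.0857 kWh
Hours = 35.0857 kWh ÷ 0.115 kW = 305.1 h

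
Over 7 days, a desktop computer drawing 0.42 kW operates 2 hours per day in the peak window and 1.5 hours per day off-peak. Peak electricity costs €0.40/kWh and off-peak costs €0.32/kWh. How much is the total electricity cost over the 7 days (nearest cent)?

€3.76

Peak energy = 0.42 kW × 2 h × 7 = 5.88 kWh
Off-peak energy = 0.42 kW × 1.5 h × 7 = 4.41 kWh
Cost = 5.88 × €0.40 + 4.41 × €0.32 = €2.352 + €1.4112 = €3.76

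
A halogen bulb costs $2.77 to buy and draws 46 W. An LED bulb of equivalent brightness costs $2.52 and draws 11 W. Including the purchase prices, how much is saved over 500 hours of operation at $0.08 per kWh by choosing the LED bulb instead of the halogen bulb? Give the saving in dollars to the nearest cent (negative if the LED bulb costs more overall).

$1.65

halogen bulb: $2.77 + (46/1000) kW × 500 h × $0.08 = $2.77 + $1.84 = $4.61
LED bulb: $2.52 + (11/1000) kW × 500 h × $0.08 = $2.52 + $0.44 = $2.96
Saving = $4.61 − $2.96 = $1.65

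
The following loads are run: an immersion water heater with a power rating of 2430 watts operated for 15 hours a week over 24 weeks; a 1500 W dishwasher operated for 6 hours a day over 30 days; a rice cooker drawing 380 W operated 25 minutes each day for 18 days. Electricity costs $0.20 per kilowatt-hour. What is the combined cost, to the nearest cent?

immersion water heater: Runtime = 15 h/week × 24 weeks = 360 h
immersion water heater: 2.43 kW × 360 h = 874.8 kWh
dishwasher: Runtime = 6 h/day × 30 days = 180 h
dishwasher: 1.5 kW × 180 h = 270 kWh
rice cooker: Runtime = 25 min × 18 = 450 min = 7.5 h
rice cooker: 0.38 kW × 7.5 h = 2.85 kWh
Total energy = 1147.65 kWh
Cost = 1147.65 × $0.20 = $229.53

$229.53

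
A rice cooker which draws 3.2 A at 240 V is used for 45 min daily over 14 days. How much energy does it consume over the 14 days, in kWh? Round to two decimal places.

8.06 kWh

Power = 3.2 A × 240 V = 768 W = 0.768 kW
Runtime = 45 min × 14 = 630 min = 10.5 h
Energy = 0.768 kW × 10.5 h = 8.064 kWh ≈ 8.06 kWh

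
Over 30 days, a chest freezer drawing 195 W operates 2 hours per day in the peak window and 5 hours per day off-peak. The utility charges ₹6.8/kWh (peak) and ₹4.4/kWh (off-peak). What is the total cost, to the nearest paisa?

₹208.26

Peak energy = 0.195 kW × 2 h × 30 = 11.7 kWh
Off-peak energy = 0.195 kW × 5 h × 30 = 29.25 kWh
Cost = 11.7 × ₹6.8 + 29.25 × ₹4.4 = ₹79.56 + ₹128.7 = ₹208.26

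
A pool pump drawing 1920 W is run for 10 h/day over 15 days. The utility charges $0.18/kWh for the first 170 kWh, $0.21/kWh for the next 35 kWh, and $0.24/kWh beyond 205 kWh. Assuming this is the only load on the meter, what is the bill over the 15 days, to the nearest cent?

Runtime = 10 h/day × 15 days = 150 h
Energy = 1.92 kW × 150 h = 288 kWh
Tier 1 (0–170 kWh): 170 × $0.18 = $30.6
Tier 2 (170–205 kWh): 35 × $0.21 = $7.35
Above 205 kWh: 83 × $0.24 = $19.92
Bill = $57.87

$57.87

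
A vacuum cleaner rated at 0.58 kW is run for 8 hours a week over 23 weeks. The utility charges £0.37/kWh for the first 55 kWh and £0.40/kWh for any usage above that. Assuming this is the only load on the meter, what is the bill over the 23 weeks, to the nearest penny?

£41.04

Runtime = 8 h/week × 23 weeks = 184 h
Energy = 0.58 kW × 184 h = 106.72 kWh
Tier 1 (0–55 kWh): 55 × £0.37 = £20.35
Above 55 kWh: 51.72 × £0.40 = £20.688
Bill = £41.04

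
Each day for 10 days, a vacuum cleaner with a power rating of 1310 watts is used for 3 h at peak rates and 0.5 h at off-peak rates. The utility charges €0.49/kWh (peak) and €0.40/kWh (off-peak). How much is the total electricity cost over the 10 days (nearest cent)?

Peak energy = 1.31 kW × 3 h × 10 = 39.3 kWh
Off-peak energy = 1.31 kW × 0.5 h × 10 = 6.55 kWh
Cost = 39.3 × €0.49 + 6.55 × €0.40 = €19.257 + €2.62 = €21.88

€21.88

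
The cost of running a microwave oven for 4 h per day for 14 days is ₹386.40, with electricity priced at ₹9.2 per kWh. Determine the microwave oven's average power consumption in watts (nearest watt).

750 W

Energy = ₹386.40 ÷ ₹9.2/kWh = 42 kWh
Runtime = 4 h/day × 14 days = 56 h
Power = 42 kWh ÷ 56 h = 0.75 kW = 750 W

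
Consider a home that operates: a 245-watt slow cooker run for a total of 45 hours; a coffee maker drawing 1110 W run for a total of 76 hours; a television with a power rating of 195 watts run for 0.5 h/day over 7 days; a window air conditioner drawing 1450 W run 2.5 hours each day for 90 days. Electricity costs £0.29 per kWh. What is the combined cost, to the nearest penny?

slow cooker: 0.245 kW × 45 h = 11.025 kWh
coffee maker: 1.11 kW × 76 h = 84.36 kWh
television: Runtime = 0.5 h/day × 7 days = 3.5 h
television: 0.195 kW × 3.5 h = 0.6825 kWh
window air conditioner: Runtime = 2.5 h/day × 90 days = 225 h
window air conditioner: 1.45 kW × 225 h = 326.25 kWh
Total energy = 422.3175 kWh
Cost = 422.3175 × £0.29 = £122.47

£122.47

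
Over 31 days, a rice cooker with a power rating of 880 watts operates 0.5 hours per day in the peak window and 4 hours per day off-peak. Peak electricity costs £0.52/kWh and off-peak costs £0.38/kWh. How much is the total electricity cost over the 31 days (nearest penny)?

Peak energy = 0.88 kW × 0.5 h × 31 = 13.64 kWh
Off-peak energy = 0.88 kW × 4 h × 31 = 109.12 kWh
Cost = 13.64 × £0.52 + 109.12 × £0.38 = £7.0928 + £41.4656 = £48.56

£48.56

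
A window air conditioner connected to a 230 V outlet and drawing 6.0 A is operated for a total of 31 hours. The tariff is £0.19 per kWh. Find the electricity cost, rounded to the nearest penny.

Power = 6.0 A × 230 V = 1380 W = 1.38 kW
Energy = 1.38 kW × 31 h = 42.78 kWh
Cost = 42.78 kWh × £0.19/kWh = £8.13

£8.13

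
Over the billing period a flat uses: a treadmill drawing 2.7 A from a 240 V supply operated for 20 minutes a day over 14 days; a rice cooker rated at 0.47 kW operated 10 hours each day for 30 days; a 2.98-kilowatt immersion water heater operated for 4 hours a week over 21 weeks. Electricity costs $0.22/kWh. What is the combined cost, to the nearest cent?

treadmill: Power = 2.7 A × 240 V = 648 W = 0.648 kW
treadmill: Runtime = 20 min × 14 = 280 min = 4.666666… h
treadmill: 0.648 kW × 4.666666… h = 3.024 kWh
rice cooker: Runtime = 10 h/day × 30 days = 300 h
rice cooker: 0.47 kW × 300 h = 141 kWh
immersion water heater: Runtime = 4 h/week × 21 weeks = 84 h
immersion water heater: 2.98 kW × 84 h = 250.32 kWh
Total energy = 394.344 kWh
Cost = 394.344 × $0.22 = $86.76

$86.76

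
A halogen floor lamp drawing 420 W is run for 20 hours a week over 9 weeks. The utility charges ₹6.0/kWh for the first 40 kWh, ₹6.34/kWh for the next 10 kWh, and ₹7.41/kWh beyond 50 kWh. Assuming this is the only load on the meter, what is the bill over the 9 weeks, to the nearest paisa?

Runtime = 20 h/week × 9 weeks = 180 h
Energy = 0.42 kW × 180 h = 75.6 kWh
Tier 1 (0–40 kWh): 40 × ₹6.0 = ₹240
Tier 2 (40–50 kWh): 10 × ₹6.34 = ₹63.4
Above 50 kWh: 25.6 × ₹7.41 = ₹189.696
Bill = ₹493.10

₹493.10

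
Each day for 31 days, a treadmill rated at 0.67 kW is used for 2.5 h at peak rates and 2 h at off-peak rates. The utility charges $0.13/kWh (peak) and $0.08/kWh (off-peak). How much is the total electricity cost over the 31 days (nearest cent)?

$10.07

Peak energy = 0.67 kW × 2.5 h × 31 = 51.925 kWh
Off-peak energy = 0.67 kW × 2 h × 31 = 41.54 kWh
Cost = 51.925 × $0.13 + 41.54 × $0.08 = $6.75025 + $3.3232 = $10.07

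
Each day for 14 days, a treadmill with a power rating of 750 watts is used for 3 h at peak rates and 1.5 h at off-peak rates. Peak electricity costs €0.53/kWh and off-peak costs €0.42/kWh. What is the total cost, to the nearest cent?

€23.31

Peak energy = 0.75 kW × 3 h × 14 = 31.5 kWh
Off-peak energy = 0.75 kW × 1.5 h × 14 = 15.75 kWh
Cost = 31.5 × €0.53 + 15.75 × €0.42 = €16.695 + €6.615 = €23.31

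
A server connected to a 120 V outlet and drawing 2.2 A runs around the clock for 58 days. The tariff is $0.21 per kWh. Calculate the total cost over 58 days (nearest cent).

$77.17

Power = 2.2 A × 120 V = 264 W = 0.264 kW
Runtime = 24 h × 58 = 1392 h
Energy = 0.264 kW × 1392 h = 367.488 kWh
Cost = 367.488 kWh × $0.21/kWh = $77.17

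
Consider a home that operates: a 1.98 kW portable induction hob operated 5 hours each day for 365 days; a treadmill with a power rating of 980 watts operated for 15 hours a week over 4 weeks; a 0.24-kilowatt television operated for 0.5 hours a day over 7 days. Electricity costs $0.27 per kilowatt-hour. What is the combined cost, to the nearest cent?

$991.75

portable induction hob: Runtime = 5 h/day × 365 days = 1825 h
portable induction hob: 1.98 kW × 1825 h = 3613.5 kWh
treadmill: Runtime = 15 h/week × 4 weeks = 60 h
treadmill: 0.98 kW × 60 h = 58.8 kWh
television: Runtime = 0.5 h/day × 7 days = 3.5 h
television: 0.24 kW × 3.5 h = 0.84 kWh
Total energy = 3673.14 kWh
Cost = 3673.14 × $0.27 = $991.75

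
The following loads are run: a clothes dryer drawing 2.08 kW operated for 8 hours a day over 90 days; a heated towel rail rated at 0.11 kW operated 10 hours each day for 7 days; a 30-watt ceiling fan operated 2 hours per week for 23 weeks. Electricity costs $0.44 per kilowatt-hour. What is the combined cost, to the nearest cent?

$662.94

clothes dryer: Runtime = 8 h/day × 90 days = 720 h
clothes dryer: 2.08 kW × 720 h = 1497.6 kWh
heated towel rail: Runtime = 10 h/day × 7 days = 70 h
heated towel rail: 0.11 kW × 70 h = 7.7 kWh
ceiling fan: Runtime = 2 h/week × 23 weeks = 46 h
ceiling fan: 0.03 kW × 46 h = 1.38 kWh
Total energy = 1506.68 kWh
Cost = 1506.68 × $0.44 = $662.94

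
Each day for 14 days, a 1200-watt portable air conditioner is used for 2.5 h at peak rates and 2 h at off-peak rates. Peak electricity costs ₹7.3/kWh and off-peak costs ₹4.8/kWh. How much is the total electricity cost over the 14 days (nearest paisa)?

Peak energy = 1.2 kW × 2.5 h × 14 = 42 kWh
Off-peak energy = 1.2 kW × 2 h × 14 = 33.6 kWh
Cost = 42 × ₹7.3 + 33.6 × ₹4.8 = ₹306.6 + ₹161.28 = ₹467.88

₹467.88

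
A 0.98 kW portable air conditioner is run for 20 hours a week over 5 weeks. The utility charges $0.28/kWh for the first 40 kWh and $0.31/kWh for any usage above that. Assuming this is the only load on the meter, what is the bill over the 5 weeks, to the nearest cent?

$29.18

Runtime = 20 h/week × 5 weeks = 100 h
Energy = 0.98 kW × 100 h = 98 kWh
Tier 1 (0–40 kWh): 40 × $0.28 = $11.2
Above 40 kWh: 58 × $0.31 = $17.98
Bill = $29.18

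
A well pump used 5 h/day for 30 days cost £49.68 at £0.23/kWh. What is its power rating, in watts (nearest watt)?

1440 W

Energy = £49.68 ÷ £0.23/kWh = 216 kWh
Runtime = 5 h/day × 30 days = 150 h
Power = 216 kWh ÷ 150 h = 1.44 kW = 1440 W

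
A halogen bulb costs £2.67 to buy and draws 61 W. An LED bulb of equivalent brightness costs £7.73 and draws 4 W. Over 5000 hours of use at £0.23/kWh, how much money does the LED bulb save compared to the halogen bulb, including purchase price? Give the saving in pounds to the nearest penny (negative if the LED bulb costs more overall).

£60.49

halogen bulb: £2.67 + (61/1000) kW × 5000 h × £0.23 = £2.67 + £70.15 = £72.82
LED bulb: £7.73 + (4/1000) kW × 5000 h × £0.23 = £7.73 + £4.6 = £12.33
Saving = £72.82 − £12.33 = £60.49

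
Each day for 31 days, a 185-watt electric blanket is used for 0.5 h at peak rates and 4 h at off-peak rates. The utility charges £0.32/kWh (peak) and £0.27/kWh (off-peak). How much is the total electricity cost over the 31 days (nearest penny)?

£7.11

Peak energy = 0.185 kW × 0.5 h × 31 = 2.8675 kWh
Off-peak energy = 0.185 kW × 4 h × 31 = 22.94 kWh
Cost = 2.8675 × £0.32 + 22.94 × £0.27 = £0.9176 + £6.1938 = £7.11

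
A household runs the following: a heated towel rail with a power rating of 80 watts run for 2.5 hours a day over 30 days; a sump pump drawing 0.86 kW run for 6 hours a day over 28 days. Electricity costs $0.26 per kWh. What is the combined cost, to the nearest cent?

heated towel rail: Runtime = 2.5 h/day × 30 days = 75 h
heated towel rail: 0.08 kW × 75 h = 6 kWh
sump pump: Runtime = 6 h/day × 28 days = 168 h
sump pump: 0.86 kW × 168 h = 144.48 kWh
Total energy = 150.48 kWh
Cost = 150.48 × $0.26 = $39.12

$39.12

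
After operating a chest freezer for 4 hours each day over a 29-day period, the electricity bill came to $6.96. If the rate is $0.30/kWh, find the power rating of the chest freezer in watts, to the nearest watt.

200 W

Energy = $6.96 ÷ $0.30/kWh = 23.2 kWh
Runtime = 4 h/day × 29 days = 116 h
Power = 23.2 kWh ÷ 116 h = 0.2 kW = 200 W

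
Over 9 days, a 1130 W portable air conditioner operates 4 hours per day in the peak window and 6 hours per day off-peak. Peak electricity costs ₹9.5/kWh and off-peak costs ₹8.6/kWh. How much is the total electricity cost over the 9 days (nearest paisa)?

Peak energy = 1.13 kW × 4 h × 9 = 40.68 kWh
Off-peak energy = 1.13 kW × 6 h × 9 = 61.02 kWh
Cost = 40.68 × ₹9.5 + 61.02 × ₹8.6 = ₹386.46 + ₹524.772 = ₹911.23

₹911.23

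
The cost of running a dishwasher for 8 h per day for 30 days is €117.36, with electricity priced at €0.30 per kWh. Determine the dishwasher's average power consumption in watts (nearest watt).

Energy = €117.36 ÷ €0.30/kWh = 391.2 kWh
Runtime = 8 h/day × 30 days = 240 h
Power = 391.2 kWh ÷ 240 h = 1.63 kW = 1630 W

1630 W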